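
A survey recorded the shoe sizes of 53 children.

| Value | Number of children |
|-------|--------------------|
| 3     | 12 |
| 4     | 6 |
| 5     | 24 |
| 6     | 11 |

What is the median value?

Cumulative frequencies: 12, 18, 42, 53
n = 53, so the median is the value in position (n+1)/2 = 27.
Position 27 falls at value 5.

5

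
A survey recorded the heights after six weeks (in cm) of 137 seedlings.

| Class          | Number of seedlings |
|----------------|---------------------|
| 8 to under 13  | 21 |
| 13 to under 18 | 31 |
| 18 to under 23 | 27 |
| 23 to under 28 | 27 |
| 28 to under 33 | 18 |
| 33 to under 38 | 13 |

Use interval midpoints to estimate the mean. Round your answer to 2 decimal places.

Midpoints: 10.5, 15.5, 20.5, 25.5, 30.5, 35.5
Σfm = 21×10.5 + 31×15.5 + 27×20.5 + 27×25.5 + 18×30.5 + 13×35.5 = 2953.5
n = Σf = 137
Mean = 2953.5 / 137 = 21.5584

21.56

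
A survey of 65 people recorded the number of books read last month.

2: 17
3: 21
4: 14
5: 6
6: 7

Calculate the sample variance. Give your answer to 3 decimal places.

Values: 2, 3, 4, 5, 6
n = 65, Σfx = 225, mean = 3.4615
Σfx² = 883
Σf(x − x̄)² = Σfx² − (Σfx)²/n = 883 − 225²/65 = 104.1538
Sample variance = 104.1538 / 64 = 1.6274

1.627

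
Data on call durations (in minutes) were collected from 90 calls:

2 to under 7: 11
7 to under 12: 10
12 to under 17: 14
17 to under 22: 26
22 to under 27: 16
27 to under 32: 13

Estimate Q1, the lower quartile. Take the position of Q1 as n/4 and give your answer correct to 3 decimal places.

Cumulative frequencies: 11, 21, 35, 61, 77, 90
n = 90; position = n/4 = 22.5.
This falls in the class 12 to under 17: L = 12, F = 21, f = 14, h = 5.
Lower quartile ≈ 12 + ((22.5 − 21) / 14) × 5 = 12.5357

12.536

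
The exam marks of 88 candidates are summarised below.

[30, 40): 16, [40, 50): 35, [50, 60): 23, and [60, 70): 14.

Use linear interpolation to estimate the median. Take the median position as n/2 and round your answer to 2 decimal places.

48.00

Cumulative frequencies: 16, 51, 74, 88
n = 88; position = n/2 = 44.
This falls in the class [40, 50): L = 40, F = 16, f = 35, h = 10.
Median ≈ 40 + ((44 − 16) / 35) × 10 = 48.0000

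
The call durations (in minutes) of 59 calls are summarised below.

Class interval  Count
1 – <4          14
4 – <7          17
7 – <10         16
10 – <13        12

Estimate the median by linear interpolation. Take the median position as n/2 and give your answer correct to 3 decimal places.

6.735

Cumulative frequencies: 14, 31, 47, 59
n = 59; position = n/2 = 29.5.
This falls in the class 4 – <7: L = 4, F = 14, f = 17, h = 3.
Median ≈ 4 + ((29.5 − 14) / 17) × 3 = 6.7353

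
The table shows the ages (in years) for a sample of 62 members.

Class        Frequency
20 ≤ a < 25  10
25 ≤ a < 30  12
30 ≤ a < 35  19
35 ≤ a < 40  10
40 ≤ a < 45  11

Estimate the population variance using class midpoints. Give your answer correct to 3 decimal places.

Midpoints: 22.5, 27.5, 32.5, 37.5, 42.5
n = 62, Σfm = 2015, mean = 32.5000
Σfm² = 68137.5
Σf(m − x̄)² = Σfm² − (Σfm)²/n = 68137.5 − 2015²/62 = 2650.0000
Population variance = 2650.0000 / 62 = 42.7419

42.742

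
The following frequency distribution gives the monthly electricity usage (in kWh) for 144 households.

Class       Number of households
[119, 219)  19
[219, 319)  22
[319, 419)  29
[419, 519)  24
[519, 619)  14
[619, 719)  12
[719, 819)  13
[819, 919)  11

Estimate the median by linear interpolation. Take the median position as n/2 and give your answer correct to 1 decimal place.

427.3

Cumulative frequencies: 19, 41, 70, 94, 108, 120, 133, 144
n = 144; position = n/2 = 72.
This falls in the class [419, 519): L = 419, F = 70, f = 24, h = 100.
Median ≈ 419 + ((72 − 70) / 24) × 100 = 427.3333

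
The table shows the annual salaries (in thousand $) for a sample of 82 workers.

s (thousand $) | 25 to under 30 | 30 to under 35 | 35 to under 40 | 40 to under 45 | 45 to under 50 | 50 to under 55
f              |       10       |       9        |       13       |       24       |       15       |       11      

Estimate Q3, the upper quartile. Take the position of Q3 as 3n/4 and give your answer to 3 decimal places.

Cumulative frequencies: 10, 19, 32, 56, 71, 82
n = 82; position = 3n/4 = 61.5.
This falls in the class 45 to under 50: L = 45, F = 56, f = 15, h = 5.
Upper quartile ≈ 45 + ((61.5 − 56) / 15) × 5 = 46.8333

46.833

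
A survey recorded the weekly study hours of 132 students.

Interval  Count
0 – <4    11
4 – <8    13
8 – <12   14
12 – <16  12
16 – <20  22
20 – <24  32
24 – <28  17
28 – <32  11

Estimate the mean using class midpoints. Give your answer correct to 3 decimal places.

17.273

Midpoints: 2, 6, 10, 14, 18, 22, 26, 30
Σfm = 11×2 + 13×6 + 14×10 + 12×14 + 22×18 + 32×22 + 17×26 + 11×30 = 2280
n = Σf = 132
Mean = 2280 / 132 = 17.2727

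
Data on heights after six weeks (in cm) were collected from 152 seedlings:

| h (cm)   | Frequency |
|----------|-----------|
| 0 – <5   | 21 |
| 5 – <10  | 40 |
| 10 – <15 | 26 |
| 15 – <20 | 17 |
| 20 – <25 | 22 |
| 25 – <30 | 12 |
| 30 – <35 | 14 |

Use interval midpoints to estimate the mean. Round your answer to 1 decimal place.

14.8

Midpoints: 2.5, 7.5, 12.5, 17.5, 22.5, 27.5, 32.5
Σfm = 21×2.5 + 40×7.5 + 26×12.5 + 17×17.5 + 22×22.5 + 12×27.5 + 14×32.5 = 2255
n = Σf = 152
Mean = 2255 / 152 = 14.8355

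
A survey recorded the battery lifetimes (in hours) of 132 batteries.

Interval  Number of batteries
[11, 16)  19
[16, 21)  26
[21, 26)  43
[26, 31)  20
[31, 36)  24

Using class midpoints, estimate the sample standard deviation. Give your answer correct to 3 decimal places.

Midpoints: 13.5, 18.5, 23.5, 28.5, 33.5
n = 132, Σfm = 3122, mean = 23.6515
Σfm² = 79287
Σf(m − x̄)² = Σfm² − (Σfm)²/n = 79287 − 3122²/132 = 5446.9697
Sample variance = 5446.9697 / 131 = 41.5799
Standard deviation = √41.5799 = 6.4482

6.448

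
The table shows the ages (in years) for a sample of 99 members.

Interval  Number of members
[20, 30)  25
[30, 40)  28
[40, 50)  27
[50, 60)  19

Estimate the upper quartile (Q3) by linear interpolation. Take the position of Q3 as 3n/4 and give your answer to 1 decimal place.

47.9

Cumulative frequencies: 25, 53, 80, 99
n = 99; position = 3n/4 = 74.25.
This falls in the class [40, 50): L = 40, F = 53, f = 27, h = 10.
Upper quartile ≈ 40 + ((74.25 − 53) / 27) × 10 = 47.8704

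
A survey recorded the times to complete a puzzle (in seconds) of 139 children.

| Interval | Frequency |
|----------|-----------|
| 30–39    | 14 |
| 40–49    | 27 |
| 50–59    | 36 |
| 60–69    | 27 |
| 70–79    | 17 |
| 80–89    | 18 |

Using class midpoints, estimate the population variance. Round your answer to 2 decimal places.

225.97

Midpoints: 34.5, 44.5, 54.5, 64.5, 74.5, 84.5
n = 139, Σfm = 8175.5, mean = 58.8165
Σfm² = 512264.75
Σf(m − x̄)² = Σfm² − (Σfm)²/n = 512264.75 − 8175.5²/139 = 31410.0719
Population variance = 31410.0719 / 139 = 225.9717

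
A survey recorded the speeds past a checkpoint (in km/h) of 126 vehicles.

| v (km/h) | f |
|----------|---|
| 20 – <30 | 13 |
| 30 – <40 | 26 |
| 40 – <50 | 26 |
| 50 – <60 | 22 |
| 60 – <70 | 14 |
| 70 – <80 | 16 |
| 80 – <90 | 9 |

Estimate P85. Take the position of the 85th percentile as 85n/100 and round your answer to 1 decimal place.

Cumulative frequencies: 13, 39, 65, 87, 101, 117, 126
n = 126; position = 85n/100 = 107.1.
This falls in the class 70 – <80: L = 70, F = 101, f = 16, h = 10.
85th percentile ≈ 70 + ((107.1 − 101) / 16) × 10 = 73.8125

73.8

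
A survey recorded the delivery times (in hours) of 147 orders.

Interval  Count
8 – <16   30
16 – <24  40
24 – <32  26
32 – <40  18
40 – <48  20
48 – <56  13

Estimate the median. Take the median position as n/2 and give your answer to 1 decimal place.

25.1

Cumulative frequencies: 30, 70, 96, 114, 134, 147
n = 147; position = n/2 = 73.5.
This falls in the class 24 – <32: L = 24, F = 70, f = 26, h = 8.
Median ≈ 24 + ((73.5 − 70) / 26) × 8 = 25.0769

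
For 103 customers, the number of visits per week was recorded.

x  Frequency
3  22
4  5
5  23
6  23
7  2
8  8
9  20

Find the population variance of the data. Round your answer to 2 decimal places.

4.38

Values: 3, 4, 5, 6, 7, 8, 9
n = 103, Σfx = 597, mean = 5.7961
Σfx² = 3911
Σf(x − x̄)² = Σfx² − (Σfx)²/n = 3911 − 597²/103 = 450.7184
Population variance = 450.7184 / 103 = 4.3759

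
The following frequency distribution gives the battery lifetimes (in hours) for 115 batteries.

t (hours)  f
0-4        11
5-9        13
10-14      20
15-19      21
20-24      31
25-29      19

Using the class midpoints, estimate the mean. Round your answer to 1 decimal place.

Midpoints: 2, 7, 12, 17, 22, 27
Σfm = 11×2 + 13×7 + 20×12 + 21×17 + 31×22 + 19×27 = 1905
n = Σf = 115
Mean = 1905 / 115 = 16.5652

16.6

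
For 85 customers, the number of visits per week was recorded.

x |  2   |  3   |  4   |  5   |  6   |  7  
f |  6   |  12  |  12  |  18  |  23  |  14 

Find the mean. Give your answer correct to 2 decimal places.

4.96

Values: 2, 3, 4, 5, 6, 7
Σfx = 6×2 + 12×3 + 12×4 + 18×5 + 23×6 + 14×7 = 422
n = Σf = 85
Mean = 422 / 85 = 4.9647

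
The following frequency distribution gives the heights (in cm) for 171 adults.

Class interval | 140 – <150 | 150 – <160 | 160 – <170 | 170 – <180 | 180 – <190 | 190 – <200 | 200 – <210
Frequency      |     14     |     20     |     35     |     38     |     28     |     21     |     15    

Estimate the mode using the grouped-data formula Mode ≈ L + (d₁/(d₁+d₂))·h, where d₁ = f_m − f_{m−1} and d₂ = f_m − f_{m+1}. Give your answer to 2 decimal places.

172.31

Modal class: 170 – <180 (highest frequency 38).
d₁ = 38 − 35 = 3, d₂ = 38 − 28 = 10
Mode ≈ 170 + (3/(3+10)) × 10 = 170 + 2.3077 = 172.3077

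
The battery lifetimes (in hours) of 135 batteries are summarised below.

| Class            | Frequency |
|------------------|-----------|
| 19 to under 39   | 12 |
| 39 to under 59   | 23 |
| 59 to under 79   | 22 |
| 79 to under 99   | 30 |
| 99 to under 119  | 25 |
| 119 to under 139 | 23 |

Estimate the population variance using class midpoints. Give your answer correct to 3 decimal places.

980.543

Midpoints: 29, 49, 69, 89, 109, 129
n = 135, Σfm = 11355, mean = 84.1111
Σfm² = 1087455
Σf(m − x̄)² = Σfm² − (Σfm)²/n = 1087455 − 11355²/135 = 132373.3333
Population variance = 132373.3333 / 135 = 980.5432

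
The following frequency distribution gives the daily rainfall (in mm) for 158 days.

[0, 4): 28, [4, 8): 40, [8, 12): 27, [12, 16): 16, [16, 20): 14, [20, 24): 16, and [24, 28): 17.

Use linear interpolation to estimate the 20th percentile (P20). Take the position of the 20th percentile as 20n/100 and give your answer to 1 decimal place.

Cumulative frequencies: 28, 68, 95, 111, 125, 141, 158
n = 158; position = 20n/100 = 31.6.
This falls in the class [4, 8): L = 4, F = 28, f = 40, h = 4.
20th percentile ≈ 4 + ((31.6 − 28) / 40) × 4 = 4.3600

4.4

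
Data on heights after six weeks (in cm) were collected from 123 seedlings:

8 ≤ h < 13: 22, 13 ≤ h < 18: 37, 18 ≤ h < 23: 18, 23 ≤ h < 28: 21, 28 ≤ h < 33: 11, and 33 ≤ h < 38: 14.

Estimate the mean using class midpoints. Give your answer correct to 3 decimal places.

Midpoints: 10.5, 15.5, 20.5, 25.5, 30.5, 35.5
Σfm = 22×10.5 + 37×15.5 + 18×20.5 + 21×25.5 + 11×30.5 + 14×35.5 = 2541.5
n = Σf = 123
Mean = 2541.5 / 123 = 20.6626

20.663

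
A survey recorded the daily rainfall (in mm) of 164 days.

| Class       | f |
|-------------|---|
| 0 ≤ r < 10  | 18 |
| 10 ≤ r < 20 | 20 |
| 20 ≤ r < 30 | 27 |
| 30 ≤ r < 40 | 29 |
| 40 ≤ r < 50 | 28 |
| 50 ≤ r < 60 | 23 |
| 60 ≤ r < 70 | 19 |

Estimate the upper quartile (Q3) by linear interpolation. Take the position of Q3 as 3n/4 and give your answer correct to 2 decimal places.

50.43

Cumulative frequencies: 18, 38, 65, 94, 122, 145, 164
n = 164; position = 3n/4 = 123.
This falls in the class 50 ≤ r < 60: L = 50, F = 122, f = 23, h = 10.
Upper quartile ≈ 50 + ((123 − 122) / 23) × 10 = 50.4348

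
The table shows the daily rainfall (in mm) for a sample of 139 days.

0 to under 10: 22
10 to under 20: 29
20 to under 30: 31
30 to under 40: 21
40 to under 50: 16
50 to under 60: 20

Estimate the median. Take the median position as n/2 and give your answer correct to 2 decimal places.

25.97

Cumulative frequencies: 22, 51, 82, 103, 119, 139
n = 139; position = n/2 = 69.5.
This falls in the class 20 to under 30: L = 20, F = 51, f = 31, h = 10.
Median ≈ 20 + ((69.5 − 51) / 31) × 10 = 25.9677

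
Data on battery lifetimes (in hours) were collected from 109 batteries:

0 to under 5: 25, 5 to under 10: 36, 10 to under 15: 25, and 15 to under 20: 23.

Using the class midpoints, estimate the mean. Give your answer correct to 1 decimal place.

9.6

Midpoints: 2.5, 7.5, 12.5, 17.5
Σfm = 25×2.5 + 36×7.5 + 25×12.5 + 23×17.5 = 1047.5
n = Σf = 109
Mean = 1047.5 / 109 = 9.6101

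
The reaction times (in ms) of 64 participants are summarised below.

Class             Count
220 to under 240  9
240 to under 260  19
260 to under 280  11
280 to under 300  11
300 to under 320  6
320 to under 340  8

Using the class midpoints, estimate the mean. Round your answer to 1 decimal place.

273.1

Midpoints: 230, 250, 270, 290, 310, 330
Σfm = 9×230 + 19×250 + 11×270 + 11×290 + 6×310 + 8×330 = 17480
n = Σf = 64
Mean = 17480 / 64 = 273.1250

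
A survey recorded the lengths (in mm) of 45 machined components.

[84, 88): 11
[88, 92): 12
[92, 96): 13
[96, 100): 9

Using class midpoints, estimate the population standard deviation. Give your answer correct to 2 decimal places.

4.26

Midpoints: 86, 90, 94, 98
n = 45, Σfm = 4130, mean = 91.7778
Σfm² = 379860
Σf(m − x̄)² = Σfm² − (Σfm)²/n = 379860 − 4130²/45 = 817.7778
Population variance = 817.7778 / 45 = 18.1728
Standard deviation = √18.1728 = 4.2630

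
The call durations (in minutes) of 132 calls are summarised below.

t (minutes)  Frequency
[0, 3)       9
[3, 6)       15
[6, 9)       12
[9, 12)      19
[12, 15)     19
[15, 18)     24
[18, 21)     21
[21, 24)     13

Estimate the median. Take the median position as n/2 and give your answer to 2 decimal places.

13.74

Cumulative frequencies: 9, 24, 36, 55, 74, 98, 119, 132
n = 132; position = n/2 = 66.
This falls in the class [12, 15): L = 12, F = 55, f = 19, h = 3.
Median ≈ 12 + ((66 − 55) / 19) × 3 = 13.7368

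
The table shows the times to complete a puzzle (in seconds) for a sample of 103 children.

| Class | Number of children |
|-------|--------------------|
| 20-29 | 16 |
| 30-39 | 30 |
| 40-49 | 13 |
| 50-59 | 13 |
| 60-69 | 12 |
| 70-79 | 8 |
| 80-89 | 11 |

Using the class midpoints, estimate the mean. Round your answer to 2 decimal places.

Midpoints: 24.5, 34.5, 44.5, 54.5, 64.5, 74.5, 84.5
Σfm = 16×24.5 + 30×34.5 + 13×44.5 + 13×54.5 + 12×64.5 + 8×74.5 + 11×84.5 = 5013.5
n = Σf = 103
Mean = 5013.5 / 103 = 48.6748

48.67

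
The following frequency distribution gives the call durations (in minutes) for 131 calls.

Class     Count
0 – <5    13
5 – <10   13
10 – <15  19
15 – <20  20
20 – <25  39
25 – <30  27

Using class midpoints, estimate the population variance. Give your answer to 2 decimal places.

Midpoints: 2.5, 7.5, 12.5, 17.5, 22.5, 27.5
n = 131, Σfm = 2337.5, mean = 17.8435
Σfm² = 50068.75
Σf(m − x̄)² = Σfm² − (Σfm)²/n = 50068.75 − 2337.5²/131 = 8359.5420
Population variance = 8359.5420 / 131 = 63.8133

63.81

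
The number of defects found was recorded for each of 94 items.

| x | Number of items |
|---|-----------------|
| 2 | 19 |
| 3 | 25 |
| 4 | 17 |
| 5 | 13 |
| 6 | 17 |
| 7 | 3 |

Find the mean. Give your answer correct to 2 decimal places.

3.93

Values: 2, 3, 4, 5, 6, 7
Σfx = 19×2 + 25×3 + 17×4 + 13×5 + 17×6 + 3×7 = 369
n = Σf = 94
Mean = 369 / 94 = 3.9255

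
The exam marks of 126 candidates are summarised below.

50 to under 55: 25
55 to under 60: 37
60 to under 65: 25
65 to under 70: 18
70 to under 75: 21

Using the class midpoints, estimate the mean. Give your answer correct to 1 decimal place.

61.4

Midpoints: 52.5, 57.5, 62.5, 67.5, 72.5
Σfm = 25×52.5 + 37×57.5 + 25×62.5 + 18×67.5 + 21×72.5 = 7740
n = Σf = 126
Mean = 7740 / 126 = 61.4286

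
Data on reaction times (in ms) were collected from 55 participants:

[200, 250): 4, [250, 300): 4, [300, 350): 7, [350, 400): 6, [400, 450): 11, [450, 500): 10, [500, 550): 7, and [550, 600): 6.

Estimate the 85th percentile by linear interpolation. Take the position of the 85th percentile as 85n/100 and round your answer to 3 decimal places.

Cumulative frequencies: 4, 8, 15, 21, 32, 42, 49, 55
n = 55; position = 85n/100 = 46.75.
This falls in the class [500, 550): L = 500, F = 42, f = 7, h = 50.
85th percentile ≈ 500 + ((46.75 − 42) / 7) × 50 = 533.9286

533.929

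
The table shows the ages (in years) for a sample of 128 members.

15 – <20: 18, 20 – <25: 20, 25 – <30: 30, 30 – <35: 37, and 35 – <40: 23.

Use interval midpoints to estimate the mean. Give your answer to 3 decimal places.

Midpoints: 17.5, 22.5, 27.5, 32.5, 37.5
Σfm = 18×17.5 + 20×22.5 + 30×27.5 + 37×32.5 + 23×37.5 = 3655
n = Σf = 128
Mean = 3655 / 128 = 28.5547

28.555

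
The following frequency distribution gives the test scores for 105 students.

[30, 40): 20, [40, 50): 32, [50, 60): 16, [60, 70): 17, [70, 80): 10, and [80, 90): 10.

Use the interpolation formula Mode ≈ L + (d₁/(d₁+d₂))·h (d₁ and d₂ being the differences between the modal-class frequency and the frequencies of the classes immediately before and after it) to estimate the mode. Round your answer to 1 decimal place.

Modal class: [40, 50) (highest frequency 32).
d₁ = 32 − 20 = 12, d₂ = 32 − 16 = 16
Mode ≈ 40 + (12/(12+16)) × 10 = 40 + 4.2857 = 44.2857

44.3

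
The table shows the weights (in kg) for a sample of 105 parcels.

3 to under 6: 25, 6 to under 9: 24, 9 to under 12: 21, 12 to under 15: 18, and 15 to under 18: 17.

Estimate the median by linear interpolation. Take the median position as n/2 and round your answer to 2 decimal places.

Cumulative frequencies: 25, 49, 70, 88, 105
n = 105; position = n/2 = 52.5.
This falls in the class 9 to under 12: L = 9, F = 49, f = 21, h = 3.
Median ≈ 9 + ((52.5 − 49) / 21) × 3 = 9.5000

9.50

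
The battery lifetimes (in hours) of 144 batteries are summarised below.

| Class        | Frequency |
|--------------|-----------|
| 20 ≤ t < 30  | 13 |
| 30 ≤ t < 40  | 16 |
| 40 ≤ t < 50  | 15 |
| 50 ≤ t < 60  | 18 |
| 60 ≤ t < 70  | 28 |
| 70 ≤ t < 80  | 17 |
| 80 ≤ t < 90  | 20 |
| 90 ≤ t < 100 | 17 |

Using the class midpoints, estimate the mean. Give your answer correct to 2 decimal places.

62.22

Midpoints: 25, 35, 45, 55, 65, 75, 85, 95
Σfm = 13×25 + 16×35 + 15×45 + 18×55 + 28×65 + 17×75 + 20×85 + 17×95 = 8960
n = Σf = 144
Mean = 8960 / 144 = 62.2222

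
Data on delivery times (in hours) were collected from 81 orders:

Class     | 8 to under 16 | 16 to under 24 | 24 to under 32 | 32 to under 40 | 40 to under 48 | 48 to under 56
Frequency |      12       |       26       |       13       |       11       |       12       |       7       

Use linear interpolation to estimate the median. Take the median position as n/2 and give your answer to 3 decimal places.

25.538

Cumulative frequencies: 12, 38, 51, 62, 74, 81
n = 81; position = n/2 = 40.5.
This falls in the class 24 to under 32: L = 24, F = 38, f = 13, h = 8.
Median ≈ 24 + ((40.5 − 38) / 13) × 8 = 25.5385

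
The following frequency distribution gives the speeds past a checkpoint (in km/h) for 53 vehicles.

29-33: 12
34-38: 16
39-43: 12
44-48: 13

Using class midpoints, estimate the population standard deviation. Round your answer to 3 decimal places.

5.462

Midpoints: 31, 36, 41, 46
n = 53, Σfm = 2038, mean = 38.4528
Σfm² = 79948
Σf(m − x̄)² = Σfm² − (Σfm)²/n = 79948 − 2038²/53 = 1581.1321
Population variance = 1581.1321 / 53 = 29.8327
Standard deviation = √29.8327 = 5.4619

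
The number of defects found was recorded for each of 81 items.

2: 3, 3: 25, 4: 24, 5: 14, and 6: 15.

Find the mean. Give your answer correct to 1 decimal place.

Values: 2, 3, 4, 5, 6
Σfx = 3×2 + 25×3 + 24×4 + 14×5 + 15×6 = 337
n = Σf = 81
Mean = 337 / 81 = 4.1605

4.2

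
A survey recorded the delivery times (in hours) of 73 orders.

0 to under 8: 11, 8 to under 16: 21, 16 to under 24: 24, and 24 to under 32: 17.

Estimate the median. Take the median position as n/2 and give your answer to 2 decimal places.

17.50

Cumulative frequencies: 11, 32, 56, 73
n = 73; position = n/2 = 36.5.
This falls in the class 16 to under 24: L = 16, F = 32, f = 24, h = 8.
Median ≈ 16 + ((36.5 − 32) / 24) × 8 = 17.5000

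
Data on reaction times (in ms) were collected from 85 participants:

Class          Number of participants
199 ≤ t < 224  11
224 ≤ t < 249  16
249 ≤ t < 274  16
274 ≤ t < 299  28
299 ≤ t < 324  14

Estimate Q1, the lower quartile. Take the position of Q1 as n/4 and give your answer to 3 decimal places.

240.016

Cumulative frequencies: 11, 27, 43, 71, 85
n = 85; position = n/4 = 21.25.
This falls in the class 224 ≤ t < 249: L = 224, F = 11, f = 16, h = 25.
Lower quartile ≈ 224 + ((21.25 − 11) / 16) × 25 = 240.0156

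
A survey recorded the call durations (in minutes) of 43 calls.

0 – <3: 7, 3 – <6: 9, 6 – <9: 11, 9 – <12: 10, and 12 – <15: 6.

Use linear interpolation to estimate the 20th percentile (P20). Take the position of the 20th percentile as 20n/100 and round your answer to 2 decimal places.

Cumulative frequencies: 7, 16, 27, 37, 43
n = 43; position = 20n/100 = 8.6.
This falls in the class 3 – <6: L = 3, F = 7, f = 9, h = 3.
20th percentile ≈ 3 + ((8.6 − 7) / 9) × 3 = 3.5333

3.53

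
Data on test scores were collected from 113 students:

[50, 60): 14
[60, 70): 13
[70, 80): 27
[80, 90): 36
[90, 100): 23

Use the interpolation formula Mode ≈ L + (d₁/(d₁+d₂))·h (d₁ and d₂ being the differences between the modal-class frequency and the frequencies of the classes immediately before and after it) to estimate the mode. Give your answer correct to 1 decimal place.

Modal class: [80, 90) (highest frequency 36).
d₁ = 36 − 27 = 9, d₂ = 36 − 23 = 13
Mode ≈ 80 + (9/(9+13)) × 10 = 80 + 4.0909 = 84.0909

84.1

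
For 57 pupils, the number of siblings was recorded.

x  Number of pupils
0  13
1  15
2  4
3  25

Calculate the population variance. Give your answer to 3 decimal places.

1.535

Values: 0, 1, 2, 3
n = 57, Σfx = 98, mean = 1.7193
Σfx² = 256
Σf(x − x̄)² = Σfx² − (Σfx)²/n = 256 − 98²/57 = 87.5088
Population variance = 87.5088 / 57 = 1.5352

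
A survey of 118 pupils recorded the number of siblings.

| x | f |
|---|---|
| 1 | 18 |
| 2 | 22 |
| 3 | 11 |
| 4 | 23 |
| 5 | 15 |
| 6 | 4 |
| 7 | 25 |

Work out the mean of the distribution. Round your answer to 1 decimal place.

3.9

Values: 1, 2, 3, 4, 5, 6, 7
Σfx = 18×1 + 22×2 + 11×3 + 23×4 + 15×5 + 4×6 + 25×7 = 461
n = Σf = 118
Mean = 461 / 118 = 3.9068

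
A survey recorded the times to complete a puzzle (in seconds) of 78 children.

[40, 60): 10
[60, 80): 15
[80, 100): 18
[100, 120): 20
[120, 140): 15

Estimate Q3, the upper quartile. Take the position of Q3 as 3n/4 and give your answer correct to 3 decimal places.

115.500

Cumulative frequencies: 10, 25, 43, 63, 78
n = 78; position = 3n/4 = 58.5.
This falls in the class [100, 120): L = 100, F = 43, f = 20, h = 20.
Upper quartile ≈ 100 + ((58.5 − 43) / 20) × 20 = 115.5000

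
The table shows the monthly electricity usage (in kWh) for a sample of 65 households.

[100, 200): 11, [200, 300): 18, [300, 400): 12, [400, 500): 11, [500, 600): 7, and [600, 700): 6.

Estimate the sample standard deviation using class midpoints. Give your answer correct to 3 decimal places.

155.554

Midpoints: 150, 250, 350, 450, 550, 650
n = 65, Σfm = 23050, mean = 354.6154
Σfm² = 9722500
Σf(m − x̄)² = Σfm² − (Σfm)²/n = 9722500 − 23050²/65 = 1548615.3846
Sample variance = 1548615.3846 / 64 = 24197.1154
Standard deviation = √24197.1154 = 155.5542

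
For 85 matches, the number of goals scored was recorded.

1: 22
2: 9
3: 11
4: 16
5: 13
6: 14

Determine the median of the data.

Cumulative frequencies: 22, 31, 42, 58, 71, 85
n = 85, so the median is the value in position (n+1)/2 = 43.
Position 43 falls at value 4.

4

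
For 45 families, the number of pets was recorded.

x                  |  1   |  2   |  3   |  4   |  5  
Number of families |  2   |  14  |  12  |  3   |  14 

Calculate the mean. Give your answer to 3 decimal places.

3.289

Values: 1, 2, 3, 4, 5
Σfx = 2×1 + 14×2 + 12×3 + 3×4 + 14×5 = 148
n = Σf = 45
Mean = 148 / 45 = 3.2889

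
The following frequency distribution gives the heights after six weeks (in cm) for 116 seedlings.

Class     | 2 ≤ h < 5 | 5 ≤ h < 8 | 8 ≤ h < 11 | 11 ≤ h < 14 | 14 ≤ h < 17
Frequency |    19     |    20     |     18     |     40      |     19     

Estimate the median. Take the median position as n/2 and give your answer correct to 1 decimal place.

Cumulative frequencies: 19, 39, 57, 97, 116
n = 116; position = n/2 = 58.
This falls in the class 11 ≤ h < 14: L = 11, F = 57, f = 40, h = 3.
Median ≈ 11 + ((58 − 57) / 40) × 3 = 11.0750

11.1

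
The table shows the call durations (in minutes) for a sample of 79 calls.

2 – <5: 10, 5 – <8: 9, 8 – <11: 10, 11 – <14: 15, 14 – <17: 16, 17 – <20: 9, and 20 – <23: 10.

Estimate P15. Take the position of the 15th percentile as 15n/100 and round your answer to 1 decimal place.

Cumulative frequencies: 10, 19, 29, 44, 60, 69, 79
n = 79; position = 15n/100 = 11.85.
This falls in the class 5 – <8: L = 5, F = 10, f = 9, h = 3.
15th percentile ≈ 5 + ((11.85 − 10) / 9) × 3 = 5.6167

5.6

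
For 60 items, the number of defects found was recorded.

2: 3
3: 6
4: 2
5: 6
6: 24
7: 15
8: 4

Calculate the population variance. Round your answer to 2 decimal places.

2.37

Values: 2, 3, 4, 5, 6, 7, 8
n = 60, Σfx = 343, mean = 5.7167
Σfx² = 2103
Σf(x − x̄)² = Σfx² − (Σfx)²/n = 2103 − 343²/60 = 142.1833
Population variance = 142.1833 / 60 = 2.3697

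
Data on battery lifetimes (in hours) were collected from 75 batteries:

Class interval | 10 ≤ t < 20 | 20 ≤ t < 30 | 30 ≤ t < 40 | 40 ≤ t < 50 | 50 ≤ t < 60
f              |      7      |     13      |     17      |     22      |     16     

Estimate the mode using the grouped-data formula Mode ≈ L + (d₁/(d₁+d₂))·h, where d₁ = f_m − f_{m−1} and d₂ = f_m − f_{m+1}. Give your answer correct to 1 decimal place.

Modal class: 40 ≤ t < 50 (highest frequency 22).
d₁ = 22 − 17 = 5, d₂ = 22 − 16 = 6
Mode ≈ 40 + (5/(5+6)) × 10 = 40 + 4.5455 = 44.5455

44.5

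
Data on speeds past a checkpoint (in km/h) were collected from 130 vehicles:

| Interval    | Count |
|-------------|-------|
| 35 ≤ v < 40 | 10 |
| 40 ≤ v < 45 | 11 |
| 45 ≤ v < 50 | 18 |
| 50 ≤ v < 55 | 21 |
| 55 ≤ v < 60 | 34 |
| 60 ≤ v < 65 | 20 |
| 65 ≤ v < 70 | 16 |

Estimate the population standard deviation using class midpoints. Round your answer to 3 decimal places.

8.651

Midpoints: 37.5, 42.5, 47.5, 52.5, 57.5, 62.5, 67.5
n = 130, Σfm = 7085, mean = 54.5000
Σfm² = 395862.5
Σf(m − x̄)² = Σfm² − (Σfm)²/n = 395862.5 − 7085²/130 = 9730.0000
Population variance = 9730.0000 / 130 = 74.8462
Standard deviation = √74.8462 = 8.6514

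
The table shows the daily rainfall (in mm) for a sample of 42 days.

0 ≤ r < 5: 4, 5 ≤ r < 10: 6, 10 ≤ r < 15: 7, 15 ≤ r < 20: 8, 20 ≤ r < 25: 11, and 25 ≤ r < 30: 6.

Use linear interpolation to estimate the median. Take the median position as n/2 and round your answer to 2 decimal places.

17.50

Cumulative frequencies: 4, 10, 17, 25, 36, 42
n = 42; position = n/2 = 21.
This falls in the class 15 ≤ r < 20: L = 15, F = 17, f = 8, h = 5.
Median ≈ 15 + ((21 − 17) / 8) × 5 = 17.5000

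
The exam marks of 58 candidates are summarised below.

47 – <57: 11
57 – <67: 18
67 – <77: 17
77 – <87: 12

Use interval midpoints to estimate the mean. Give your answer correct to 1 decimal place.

67.2

Midpoints: 52, 62, 72, 82
Σfm = 11×52 + 18×62 + 17×72 + 12×82 = 3896
n = Σf = 58
Mean = 3896 / 58 = 67.1724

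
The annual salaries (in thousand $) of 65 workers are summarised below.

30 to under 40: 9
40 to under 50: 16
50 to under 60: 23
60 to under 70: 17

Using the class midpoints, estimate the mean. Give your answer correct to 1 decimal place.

Midpoints: 35, 45, 55, 65
Σfm = 9×35 + 16×45 + 23×55 + 17×65 = 3405
n = Σf = 65
Mean = 3405 / 65 = 52.3846

52.4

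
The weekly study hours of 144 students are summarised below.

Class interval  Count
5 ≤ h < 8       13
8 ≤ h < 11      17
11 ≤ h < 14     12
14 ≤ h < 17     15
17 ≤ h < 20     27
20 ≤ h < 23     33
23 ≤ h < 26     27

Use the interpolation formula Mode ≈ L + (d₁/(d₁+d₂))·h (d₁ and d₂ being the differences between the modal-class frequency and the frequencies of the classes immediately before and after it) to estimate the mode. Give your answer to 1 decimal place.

21.5

Modal class: 20 ≤ h < 23 (highest frequency 33).
d₁ = 33 − 27 = 6, d₂ = 33 − 27 = 6
Mode ≈ 20 + (6/(6+6)) × 3 = 20 + 1.5000 = 21.5000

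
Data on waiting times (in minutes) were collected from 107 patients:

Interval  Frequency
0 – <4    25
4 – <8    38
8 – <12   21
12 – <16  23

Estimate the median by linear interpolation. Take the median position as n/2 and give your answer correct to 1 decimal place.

7.0

Cumulative frequencies: 25, 63, 84, 107
n = 107; position = n/2 = 53.5.
This falls in the class 4 – <8: L = 4, F = 25, f = 38, h = 4.
Median ≈ 4 + ((53.5 − 25) / 38) × 4 = 7.0000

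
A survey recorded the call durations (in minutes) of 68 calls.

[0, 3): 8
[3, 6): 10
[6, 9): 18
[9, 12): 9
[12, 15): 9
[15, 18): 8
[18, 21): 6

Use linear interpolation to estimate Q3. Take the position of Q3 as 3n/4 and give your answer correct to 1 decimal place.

14.0

Cumulative frequencies: 8, 18, 36, 45, 54, 62, 68
n = 68; position = 3n/4 = 51.
This falls in the class [12, 15): L = 12, F = 45, f = 9, h = 3.
Upper quartile ≈ 12 + ((51 − 45) / 9) × 3 = 14.0000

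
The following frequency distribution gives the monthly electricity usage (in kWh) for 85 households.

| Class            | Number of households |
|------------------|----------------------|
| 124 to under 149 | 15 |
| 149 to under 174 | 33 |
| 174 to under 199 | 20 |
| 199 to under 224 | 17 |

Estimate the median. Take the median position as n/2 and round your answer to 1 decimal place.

169.8

Cumulative frequencies: 15, 48, 68, 85
n = 85; position = n/2 = 42.5.
This falls in the class 149 to under 174: L = 149, F = 15, f = 33, h = 25.
Median ≈ 149 + ((42.5 − 15) / 33) × 25 = 169.8333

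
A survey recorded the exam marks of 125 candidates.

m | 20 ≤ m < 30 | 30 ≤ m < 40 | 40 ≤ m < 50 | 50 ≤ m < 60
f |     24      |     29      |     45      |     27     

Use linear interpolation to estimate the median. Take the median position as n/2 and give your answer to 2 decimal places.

42.11

Cumulative frequencies: 24, 53, 98, 125
n = 125; position = n/2 = 62.5.
This falls in the class 40 ≤ m < 50: L = 40, F = 53, f = 45, h = 10.
Median ≈ 40 + ((62.5 − 53) / 45) × 10 = 42.1111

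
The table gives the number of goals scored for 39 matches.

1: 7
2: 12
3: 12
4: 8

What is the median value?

3

Cumulative frequencies: 7, 19, 31, 39
n = 39, so the median is the value in position (n+1)/2 = 20.
Position 20 falls at value 3.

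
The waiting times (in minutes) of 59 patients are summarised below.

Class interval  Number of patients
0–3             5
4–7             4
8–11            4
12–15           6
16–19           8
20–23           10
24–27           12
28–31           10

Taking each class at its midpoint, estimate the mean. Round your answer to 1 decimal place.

Midpoints: 1.5, 5.5, 9.5, 13.5, 17.5, 21.5, 25.5, 29.5
Σfm = 5×1.5 + 4×5.5 + 4×9.5 + 6×13.5 + 8×17.5 + 10×21.5 + 12×25.5 + 10×29.5 = 1104.5
n = Σf = 59
Mean = 1104.5 / 59 = 18.7203

18.7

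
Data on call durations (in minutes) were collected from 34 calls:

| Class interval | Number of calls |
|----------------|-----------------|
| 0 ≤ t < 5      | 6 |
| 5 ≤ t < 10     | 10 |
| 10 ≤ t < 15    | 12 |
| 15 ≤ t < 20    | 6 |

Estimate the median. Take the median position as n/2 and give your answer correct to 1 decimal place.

Cumulative frequencies: 6, 16, 28, 34
n = 34; position = n/2 = 17.
This falls in the class 10 ≤ t < 15: L = 10, F = 16, f = 12, h = 5.
Median ≈ 10 + ((17 − 16) / 12) × 5 = 10.4167

10.4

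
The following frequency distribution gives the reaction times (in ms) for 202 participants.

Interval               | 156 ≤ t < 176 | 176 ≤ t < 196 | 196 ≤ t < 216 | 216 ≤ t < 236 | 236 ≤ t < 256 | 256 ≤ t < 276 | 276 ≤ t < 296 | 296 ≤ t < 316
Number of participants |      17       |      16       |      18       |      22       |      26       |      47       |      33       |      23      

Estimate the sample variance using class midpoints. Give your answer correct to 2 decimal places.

1782.45

Midpoints: 166, 186, 206, 226, 246, 266, 286, 306
n = 202, Σfm = 49852, mean = 246.7921
Σfm² = 12661352
Σf(m − x̄)² = Σfm² − (Σfm)²/n = 12661352 − 49852²/202 = 358273.2673
Sample variance = 358273.2673 / 201 = 1782.4541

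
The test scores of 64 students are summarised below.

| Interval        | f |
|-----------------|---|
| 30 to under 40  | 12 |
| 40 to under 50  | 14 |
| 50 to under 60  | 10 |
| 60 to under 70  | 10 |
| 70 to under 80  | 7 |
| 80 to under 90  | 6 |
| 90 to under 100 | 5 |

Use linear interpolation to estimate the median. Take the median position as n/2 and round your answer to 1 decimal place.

56.0

Cumulative frequencies: 12, 26, 36, 46, 53, 59, 64
n = 64; position = n/2 = 32.
This falls in the class 50 to under 60: L = 50, F = 26, f = 10, h = 10.
Median ≈ 50 + ((32 − 26) / 10) × 10 = 56.0000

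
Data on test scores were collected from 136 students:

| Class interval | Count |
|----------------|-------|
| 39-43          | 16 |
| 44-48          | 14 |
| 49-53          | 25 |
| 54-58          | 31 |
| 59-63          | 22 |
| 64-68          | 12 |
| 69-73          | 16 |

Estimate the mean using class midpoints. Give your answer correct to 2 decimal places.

Midpoints: 41, 46, 51, 56, 61, 66, 71
Σfm = 16×41 + 14×46 + 25×51 + 31×56 + 22×61 + 12×66 + 16×71 = 7581
n = Σf = 136
Mean = 7581 / 136 = 55.7426

55.74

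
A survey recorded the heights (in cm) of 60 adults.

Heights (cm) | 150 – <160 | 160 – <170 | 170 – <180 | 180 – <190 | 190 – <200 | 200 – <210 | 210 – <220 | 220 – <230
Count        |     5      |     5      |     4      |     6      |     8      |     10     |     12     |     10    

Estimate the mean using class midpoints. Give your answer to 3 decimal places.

197.500

Midpoints: 155, 165, 175, 185, 195, 205, 215, 225
Σfm = 5×155 + 5×165 + 4×175 + 6×185 + 8×195 + 10×205 + 12×215 + 10×225 = 11850
n = Σf = 60
Mean = 11850 / 60 = 197.5000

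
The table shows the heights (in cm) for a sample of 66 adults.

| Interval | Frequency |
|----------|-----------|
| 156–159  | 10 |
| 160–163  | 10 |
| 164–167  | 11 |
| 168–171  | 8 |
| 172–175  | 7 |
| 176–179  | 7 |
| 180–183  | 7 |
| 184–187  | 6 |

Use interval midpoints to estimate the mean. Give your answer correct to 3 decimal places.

169.803

Midpoints: 157.5, 161.5, 165.5, 169.5, 173.5, 177.5, 181.5, 185.5
Σfm = 10×157.5 + 10×161.5 + 11×165.5 + 8×169.5 + 7×173.5 + 7×177.5 + 7×181.5 + 6×185.5 = 11207
n = Σf = 66
Mean = 11207 / 66 = 169.8030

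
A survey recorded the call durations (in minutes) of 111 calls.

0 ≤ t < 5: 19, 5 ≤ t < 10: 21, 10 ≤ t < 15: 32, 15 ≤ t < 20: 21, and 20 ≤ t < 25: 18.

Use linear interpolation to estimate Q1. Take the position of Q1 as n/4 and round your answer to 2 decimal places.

7.08

Cumulative frequencies: 19, 40, 72, 93, 111
n = 111; position = n/4 = 27.75.
This falls in the class 5 ≤ t < 10: L = 5, F = 19, f = 21, h = 5.
Lower quartile ≈ 5 + ((27.75 − 19) / 21) × 5 = 7.0833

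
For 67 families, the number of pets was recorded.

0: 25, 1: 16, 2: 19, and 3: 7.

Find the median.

Cumulative frequencies: 25, 41, 60, 67
n = 67, so the median is the value in position (n+1)/2 = 34.
Position 34 falls at value 1.

1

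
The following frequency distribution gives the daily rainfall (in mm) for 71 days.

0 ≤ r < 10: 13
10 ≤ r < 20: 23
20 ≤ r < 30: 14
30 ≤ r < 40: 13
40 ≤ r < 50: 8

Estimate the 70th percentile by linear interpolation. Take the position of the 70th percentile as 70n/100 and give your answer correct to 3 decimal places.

Cumulative frequencies: 13, 36, 50, 63, 71
n = 71; position = 70n/100 = 49.7.
This falls in the class 20 ≤ r < 30: L = 20, F = 36, f = 14, h = 10.
70th percentile ≈ 20 + ((49.7 − 36) / 14) × 10 = 29.7857

29.786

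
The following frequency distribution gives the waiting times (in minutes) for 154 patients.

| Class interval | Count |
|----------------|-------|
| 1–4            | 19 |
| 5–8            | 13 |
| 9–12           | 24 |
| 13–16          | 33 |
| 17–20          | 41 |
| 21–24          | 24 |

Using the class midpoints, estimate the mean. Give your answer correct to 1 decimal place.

14.0

Midpoints: 2.5, 6.5, 10.5, 14.5, 18.5, 22.5
Σfm = 19×2.5 + 13×6.5 + 24×10.5 + 33×14.5 + 41×18.5 + 24×22.5 = 2161
n = Σf = 154
Mean = 2161 / 154 = 14.0325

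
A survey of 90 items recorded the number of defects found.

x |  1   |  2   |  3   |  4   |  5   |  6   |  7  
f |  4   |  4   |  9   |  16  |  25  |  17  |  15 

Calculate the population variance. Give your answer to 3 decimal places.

2.517

Values: 1, 2, 3, 4, 5, 6, 7
n = 90, Σfx = 435, mean = 4.8333
Σfx² = 2329
Σf(x − x̄)² = Σfx² − (Σfx)²/n = 2329 − 435²/90 = 226.5000
Population variance = 226.5000 / 90 = 2.5167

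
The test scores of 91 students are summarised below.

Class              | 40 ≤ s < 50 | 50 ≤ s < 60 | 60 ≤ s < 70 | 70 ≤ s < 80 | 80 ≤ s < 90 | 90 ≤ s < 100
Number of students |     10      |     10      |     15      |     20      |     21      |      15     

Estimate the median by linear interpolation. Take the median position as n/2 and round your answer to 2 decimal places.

75.25

Cumulative frequencies: 10, 20, 35, 55, 76, 91
n = 91; position = n/2 = 45.5.
This falls in the class 70 ≤ s < 80: L = 70, F = 35, f = 20, h = 10.
Median ≈ 70 + ((45.5 − 35) / 20) × 10 = 75.2500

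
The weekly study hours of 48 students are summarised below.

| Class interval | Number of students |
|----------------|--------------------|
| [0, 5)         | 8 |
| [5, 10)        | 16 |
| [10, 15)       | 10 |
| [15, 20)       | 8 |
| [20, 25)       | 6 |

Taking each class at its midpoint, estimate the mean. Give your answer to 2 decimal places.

11.25

Midpoints: 2.5, 7.5, 12.5, 17.5, 22.5
Σfm = 8×2.5 + 16×7.5 + 10×12.5 + 8×17.5 + 6×22.5 = 540
n = Σf = 48
Mean = 540 / 48 = 11.2500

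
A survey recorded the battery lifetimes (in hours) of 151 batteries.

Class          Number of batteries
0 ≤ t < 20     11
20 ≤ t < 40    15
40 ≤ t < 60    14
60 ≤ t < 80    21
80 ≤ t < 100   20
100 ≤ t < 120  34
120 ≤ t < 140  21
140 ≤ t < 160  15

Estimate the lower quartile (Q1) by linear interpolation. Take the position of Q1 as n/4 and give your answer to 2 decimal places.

56.79

Cumulative frequencies: 11, 26, 40, 61, 81, 115, 136, 151
n = 151; position = n/4 = 37.75.
This falls in the class 40 ≤ t < 60: L = 40, F = 26, f = 14, h = 20.
Lower quartile ≈ 40 + ((37.75 − 26) / 14) × 20 = 56.7857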